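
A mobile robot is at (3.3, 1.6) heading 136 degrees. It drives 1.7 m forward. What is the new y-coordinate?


y_new = y0 + d*sin(theta)
= 1.6 + 1.7*sin(136)
= 1.6 + 1.1809
= 2.7809


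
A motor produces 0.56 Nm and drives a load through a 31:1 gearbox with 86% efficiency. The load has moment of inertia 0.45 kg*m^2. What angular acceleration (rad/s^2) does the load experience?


tau_out = tau_motor * N * eta
= 0.56 * 31 * 0.86 = 14.9296 Nm
alpha = tau_out / I = 14.9296 / 0.45
= 33.1769 rad/s^2


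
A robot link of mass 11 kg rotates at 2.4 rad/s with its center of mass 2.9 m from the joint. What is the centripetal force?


F = m * omega^2 * r
= 11 * 2.4^2 * 2.9
= 11 * 5.76 * 2.9
= 183.744 N


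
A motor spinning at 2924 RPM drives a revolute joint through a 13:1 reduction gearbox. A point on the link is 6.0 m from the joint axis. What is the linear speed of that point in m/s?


omega_motor = 2924 * 2*pi/60 = 306.2006 rad/s
omega_joint = omega_motor / 13 = 23.5539 rad/s
v = omega_joint * r = 23.5539 * 6.0
= 141.3233 m/s


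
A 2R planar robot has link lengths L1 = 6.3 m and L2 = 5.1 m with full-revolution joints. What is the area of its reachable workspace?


r_max = L1 + L2 = 11.4 m
r_min = |L1 - L2| = 1.2 m
Area = pi*(r_max^2 - r_min^2)
= pi*(129.96 - 1.44)
= pi * 128.52
= 403.7575 m^2


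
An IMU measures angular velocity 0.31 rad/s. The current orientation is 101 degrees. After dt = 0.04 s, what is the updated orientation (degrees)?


delta_theta = w * dt = 0.31 * 0.04 = 0.0124 rad
= 0.7105 deg
theta_new = 101 + 0.7105 = 101.7105 deg


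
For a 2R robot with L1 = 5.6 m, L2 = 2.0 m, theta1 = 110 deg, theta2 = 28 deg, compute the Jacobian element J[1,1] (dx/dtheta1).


J[1,1] = -L1*sin(t1) - L2*sin(t1+t2)
= -5.6*sin(110) - 2.0*sin(138)
= -6.6005


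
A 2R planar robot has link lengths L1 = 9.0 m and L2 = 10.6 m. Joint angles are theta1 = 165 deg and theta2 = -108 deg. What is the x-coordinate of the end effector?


Convert angles to radians: theta1 = 2.8798, theta2 = -1.885
x = L1*cos(theta1) + L2*cos(theta1+theta2)
x = -8.6933 + 5.7732
x = -2.9202


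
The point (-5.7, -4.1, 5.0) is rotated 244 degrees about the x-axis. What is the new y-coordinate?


Rotation about x-axis: y' = y*cos(theta) - z*sin(theta)
= -4.1 * -0.4384 - 5.0 * -0.8988
= 6.2913


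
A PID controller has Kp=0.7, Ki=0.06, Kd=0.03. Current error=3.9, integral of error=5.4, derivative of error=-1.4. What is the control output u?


u = Kp*e + Ki*int(e) + Kd*de/dt
= 0.7*3.9 + 0.06*5.4 + 0.03*(-1.4)
= 2.73 + 0.324 + -0.042
= 3.012


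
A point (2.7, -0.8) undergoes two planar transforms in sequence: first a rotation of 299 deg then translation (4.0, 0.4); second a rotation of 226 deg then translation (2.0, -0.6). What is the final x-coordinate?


After transform 1:
x1 = cos(299)*2.7 - sin(299)*-0.8 + 4.0 = 4.6093
y1 = sin(299)*2.7 + cos(299)*-0.8 + 0.4 = -2.3493
After transform 2:
x2 = cos(226)*4.6093 - sin(226)*-2.3493 + 2.0
= -2.8918


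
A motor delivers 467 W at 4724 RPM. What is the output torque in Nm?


omega = 4724 * 2*pi/60 = 494.6961 rad/s
tau = P / omega = 467 / 494.6961
= 0.944 Nm


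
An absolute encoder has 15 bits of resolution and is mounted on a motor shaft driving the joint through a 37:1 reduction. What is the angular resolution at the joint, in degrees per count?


counts = 2^15 = 32768
effective counts at joint = 32768 * 37 = 1212416
resolution = 360 / 1212416
= 2.9693e-04 deg/count


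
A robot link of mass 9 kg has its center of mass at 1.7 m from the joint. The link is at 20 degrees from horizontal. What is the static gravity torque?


tau = m*g*L*cos(angle)
= 9 * 9.81 * 1.7 * cos(20 deg)
= 9 * 9.81 * 1.7 * 0.9397
= 141.0413 Nm


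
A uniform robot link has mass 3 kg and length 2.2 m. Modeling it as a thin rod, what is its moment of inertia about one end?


I = (1/3) * m * L^2
= (1/3) * 3 * 2.2^2
= 0.333333 * 3 * 4.84
= 4.84 kg*m^2


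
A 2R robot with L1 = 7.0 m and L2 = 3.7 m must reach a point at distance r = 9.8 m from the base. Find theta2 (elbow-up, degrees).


cos(theta2) = (r^2 - L1^2 - L2^2) / (2*L1*L2)
cos(theta2) = (96.04 - 49.0 - 13.69) / 51.8
cos(theta2) = 0.643822
theta2 = 49.9226 degrees


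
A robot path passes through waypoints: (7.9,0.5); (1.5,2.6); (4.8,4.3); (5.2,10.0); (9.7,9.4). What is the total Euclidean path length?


Segment lengths:
  seg1 = sqrt((-6.4)^2 + (2.1)^2) = 6.7357
  seg2 = sqrt((3.3)^2 + (1.7)^2) = 3.7121
  seg3 = sqrt((0.4)^2 + (5.7)^2) = 5.714
  seg4 = sqrt((4.5)^2 + (-0.6)^2) = 4.5398
Total = 20.7017


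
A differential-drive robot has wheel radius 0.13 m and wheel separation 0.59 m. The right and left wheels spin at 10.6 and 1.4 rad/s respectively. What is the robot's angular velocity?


vR = r*wR = 0.13*10.6 = 1.378 m/s
vL = r*wL = 0.13*1.4 = 0.182 m/s
v = (vR+vL)/2 = 0.78 m/s
omega = (vR-vL)/L = 2.0271 rad/s
angular velocity = 2.0271 rad/s


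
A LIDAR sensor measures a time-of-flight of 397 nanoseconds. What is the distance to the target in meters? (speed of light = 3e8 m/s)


tof = 397 ns = 3.97e-07 s
dist = c * tof / 2
= 3e8 * 3.97e-07 / 2
= 59.55 m


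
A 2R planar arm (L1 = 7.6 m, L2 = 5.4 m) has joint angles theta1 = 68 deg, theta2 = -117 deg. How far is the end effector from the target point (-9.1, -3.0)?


End effector via forward kinematics:
x = L1*cos(t1) + L2*cos(t1+t2) = 6.3897
y = L1*sin(t1) + L2*sin(t1+t2) = 2.9712
Distance to target:
d = sqrt((-9.1 - 6.3897)^2 + (-3.0 - 2.9712)^2)
= sqrt(239.9317 + 35.6548)
= 16.6008 m


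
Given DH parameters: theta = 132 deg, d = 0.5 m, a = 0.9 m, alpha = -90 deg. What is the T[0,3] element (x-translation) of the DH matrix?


T[0,3] = a * cos(theta)
= 0.9 * cos(132 deg)
= 0.9 * -0.6691
= -0.6022


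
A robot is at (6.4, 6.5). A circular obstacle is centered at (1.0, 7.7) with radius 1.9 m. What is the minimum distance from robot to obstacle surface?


center_dist = sqrt((6.4-1.0)^2 + (6.5-7.7)^2)
= sqrt(29.16 + 1.44)
= 5.5317
min_dist = center_dist - radius = 5.5317 - 1.9 = 3.6317 m


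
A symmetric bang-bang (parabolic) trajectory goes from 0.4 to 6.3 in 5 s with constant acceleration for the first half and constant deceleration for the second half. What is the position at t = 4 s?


Symmetric rest-to-rest: each phase covers (pf-p0)/2 in time T/2. 0.5*a*(T/2)^2 = (pf-p0)/2 => a = 4*(pf-p0)/T^2
a = 4*(6.3-0.4)/5^2 = 0.944
t = 4 is in the deceleration phase (t > T/2).
p = pf - 0.5*a*(T-t)^2 = 6.3 - 0.5*0.944*1^2
= 5.828


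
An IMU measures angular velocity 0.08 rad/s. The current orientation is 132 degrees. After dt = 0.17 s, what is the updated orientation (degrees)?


delta_theta = w * dt = 0.08 * 0.17 = 0.0136 rad
= 0.7792 deg
theta_new = 132 + 0.7792 = 132.7792 deg


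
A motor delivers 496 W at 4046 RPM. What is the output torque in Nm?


omega = 4046 * 2*pi/60 = 423.6961 rad/s
tau = P / omega = 496 / 423.6961
= 1.1707 Nm


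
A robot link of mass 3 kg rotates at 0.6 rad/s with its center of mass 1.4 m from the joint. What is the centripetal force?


F = m * omega^2 * r
= 3 * 0.6^2 * 1.4
= 3 * 0.36 * 1.4
= 1.512 N


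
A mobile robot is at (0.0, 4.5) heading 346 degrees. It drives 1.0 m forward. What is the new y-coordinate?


y_new = y0 + d*sin(theta)
= 4.5 + 1.0*sin(346)
= 4.5 + -0.2419
= 4.2581


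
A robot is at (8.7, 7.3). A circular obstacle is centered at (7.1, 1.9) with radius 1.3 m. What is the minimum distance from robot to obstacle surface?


center_dist = sqrt((8.7-7.1)^2 + (7.3-1.9)^2)
= sqrt(2.56 + 29.16)
= 5.6321
min_dist = center_dist - radius = 5.6321 - 1.3 = 4.3321 m


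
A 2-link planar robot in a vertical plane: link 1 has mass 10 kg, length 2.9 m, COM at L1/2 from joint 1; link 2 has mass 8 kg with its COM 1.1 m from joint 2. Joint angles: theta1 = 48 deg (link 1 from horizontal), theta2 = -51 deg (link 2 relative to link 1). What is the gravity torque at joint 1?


Horizontal distance from joint 1 to link-1 COM:
  x_c1 = (L1/2)*cos(t1) = 1.45 * 0.6691 = 0.9702 m
Horizontal distance from joint 1 to link-2 COM:
  x_c2 = L1*cos(t1) + Lc2*cos(t1+t2)
       = 2.9*0.6691 + 1.1*0.9986 = 3.039 m
tau1 = m1*g*x_c1 + m2*g*x_c2
     = 10*9.81*0.9702 + 8*9.81*3.039
     = 95.1805 + 238.4985
     = 333.6789 Nm


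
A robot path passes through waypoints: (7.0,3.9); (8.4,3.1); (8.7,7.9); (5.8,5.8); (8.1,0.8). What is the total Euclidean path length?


Segment lengths:
  seg1 = sqrt((1.4)^2 + (-0.8)^2) = 1.6125
  seg2 = sqrt((0.3)^2 + (4.8)^2) = 4.8094
  seg3 = sqrt((-2.9)^2 + (-2.1)^2) = 3.5805
  seg4 = sqrt((2.3)^2 + (-5.0)^2) = 5.5036
Total = 15.506


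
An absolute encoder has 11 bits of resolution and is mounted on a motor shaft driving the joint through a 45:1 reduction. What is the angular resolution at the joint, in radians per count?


counts = 2^11 = 2048
effective counts at joint = 2048 * 45 = 92160
resolution = 2*pi / 92160
= 6.8177e-05 rad/count


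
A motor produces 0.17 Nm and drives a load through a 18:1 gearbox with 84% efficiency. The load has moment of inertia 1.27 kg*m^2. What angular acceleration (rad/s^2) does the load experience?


tau_out = tau_motor * N * eta
= 0.17 * 18 * 0.84 = 2.5704 Nm
alpha = tau_out / I = 2.5704 / 1.27
= 2.0239 rad/s^2


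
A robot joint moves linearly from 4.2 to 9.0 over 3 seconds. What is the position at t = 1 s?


s = t/T = 1/3 = 0.3333
p(t) = p0 + (pf-p0)*s
= 4.2 + (9.0 - 4.2) * 0.3333
= 5.8


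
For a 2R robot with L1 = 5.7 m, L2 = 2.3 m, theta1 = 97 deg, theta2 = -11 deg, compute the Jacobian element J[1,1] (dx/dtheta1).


J[1,1] = -L1*sin(t1) - L2*sin(t1+t2)
= -5.7*sin(97) - 2.3*sin(86)
= -7.9519


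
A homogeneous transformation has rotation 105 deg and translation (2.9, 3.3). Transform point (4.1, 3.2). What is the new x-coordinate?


x' = cos(theta)*px - sin(theta)*py + tx
= -0.2588*4.1 - 0.9659*3.2 + 2.9
= -1.2521


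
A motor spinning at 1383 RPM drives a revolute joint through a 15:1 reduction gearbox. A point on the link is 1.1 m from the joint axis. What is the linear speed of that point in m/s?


omega_motor = 1383 * 2*pi/60 = 144.8274 rad/s
omega_joint = omega_motor / 15 = 9.6552 rad/s
v = omega_joint * r = 9.6552 * 1.1
= 10.6207 m/s


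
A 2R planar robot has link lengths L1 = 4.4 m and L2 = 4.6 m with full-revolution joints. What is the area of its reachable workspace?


r_max = L1 + L2 = 9.0 m
r_min = |L1 - L2| = 0.2 m
Area = pi*(r_max^2 - r_min^2)
= pi*(81.0 - 0.04)
= pi * 80.96
= 254.3433 m^2


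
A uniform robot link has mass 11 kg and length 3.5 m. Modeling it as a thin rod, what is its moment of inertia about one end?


I = (1/3) * m * L^2
= (1/3) * 11 * 3.5^2
= 0.333333 * 11 * 12.25
= 44.9167 kg*m^2


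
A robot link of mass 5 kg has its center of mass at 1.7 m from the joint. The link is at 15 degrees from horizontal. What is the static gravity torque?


tau = m*g*L*cos(angle)
= 5 * 9.81 * 1.7 * cos(15 deg)
= 5 * 9.81 * 1.7 * 0.9659
= 80.5437 Nm


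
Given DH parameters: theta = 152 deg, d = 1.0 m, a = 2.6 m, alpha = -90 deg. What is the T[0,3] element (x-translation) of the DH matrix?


T[0,3] = a * cos(theta)
= 2.6 * cos(152 deg)
= 2.6 * -0.8829
= -2.2957


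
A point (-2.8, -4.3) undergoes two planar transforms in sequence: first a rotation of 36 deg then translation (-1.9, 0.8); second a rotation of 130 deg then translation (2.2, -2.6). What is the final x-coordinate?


After transform 1:
x1 = cos(36)*-2.8 - sin(36)*-4.3 + -1.9 = -1.6378
y1 = sin(36)*-2.8 + cos(36)*-4.3 + 0.8 = -4.3246
After transform 2:
x2 = cos(130)*-1.6378 - sin(130)*-4.3246 + 2.2
= 6.5656


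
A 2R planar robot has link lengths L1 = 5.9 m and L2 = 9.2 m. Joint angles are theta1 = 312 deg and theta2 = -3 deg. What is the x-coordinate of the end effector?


Convert angles to radians: theta1 = 5.4454, theta2 = -0.0524
x = L1*cos(theta1) + L2*cos(theta1+theta2)
x = 3.9479 + 5.7897
x = 9.7376


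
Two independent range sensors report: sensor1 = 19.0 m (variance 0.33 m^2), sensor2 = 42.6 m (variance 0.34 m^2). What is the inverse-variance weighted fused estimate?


w1 = (1/var1) / (1/var1 + 1/var2)
   = 3.0303 / (3.0303 + 2.9412) = 0.5075
w2 = 1 - w1 = 0.4925
fused = w1*s1 + w2*s2 = 9.6418 + 20.9821
= 30.6239 m


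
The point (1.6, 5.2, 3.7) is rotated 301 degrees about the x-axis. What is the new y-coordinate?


Rotation about x-axis: y' = y*cos(theta) - z*sin(theta)
= 5.2 * 0.515 - 3.7 * -0.8572
= 5.8497


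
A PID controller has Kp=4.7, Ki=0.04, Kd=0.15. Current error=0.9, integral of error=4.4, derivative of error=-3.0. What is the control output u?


u = Kp*e + Ki*int(e) + Kd*de/dt
= 4.7*0.9 + 0.04*4.4 + 0.15*(-3.0)
= 4.23 + 0.176 + -0.45
= 3.956


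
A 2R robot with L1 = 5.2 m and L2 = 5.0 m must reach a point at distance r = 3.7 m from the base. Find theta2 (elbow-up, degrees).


cos(theta2) = (r^2 - L1^2 - L2^2) / (2*L1*L2)
cos(theta2) = (13.69 - 27.04 - 25.0) / 52.0
cos(theta2) = -0.7375
theta2 = 137.5189 degrees


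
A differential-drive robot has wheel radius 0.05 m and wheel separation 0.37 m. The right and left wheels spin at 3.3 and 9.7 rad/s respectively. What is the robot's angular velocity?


vR = r*wR = 0.05*3.3 = 0.165 m/s
vL = r*wL = 0.05*9.7 = 0.485 m/s
v = (vR+vL)/2 = 0.325 m/s
omega = (vR-vL)/L = -0.8649 rad/s
angular velocity = -0.8649 rad/s


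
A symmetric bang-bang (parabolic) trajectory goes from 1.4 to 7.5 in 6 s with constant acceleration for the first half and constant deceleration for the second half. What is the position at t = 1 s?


Symmetric rest-to-rest: each phase covers (pf-p0)/2 in time T/2. 0.5*a*(T/2)^2 = (pf-p0)/2 => a = 4*(pf-p0)/T^2
a = 4*(7.5-1.4)/6^2 = 0.6778
t = 1 is in the acceleration phase (t <= T/2).
p = p0 + 0.5*a*t^2 = 1.4 + 0.5*0.6778*1^2
= 1.7389


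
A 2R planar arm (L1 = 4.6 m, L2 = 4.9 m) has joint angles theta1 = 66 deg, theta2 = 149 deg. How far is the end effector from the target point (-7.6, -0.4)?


End effector via forward kinematics:
x = L1*cos(t1) + L2*cos(t1+t2) = -2.1429
y = L1*sin(t1) + L2*sin(t1+t2) = 1.3918
Distance to target:
d = sqrt((-7.6 - -2.1429)^2 + (-0.4 - 1.3918)^2)
= sqrt(29.7804 + 3.2105)
= 5.7438 m


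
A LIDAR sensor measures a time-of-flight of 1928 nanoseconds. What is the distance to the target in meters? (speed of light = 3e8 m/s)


tof = 1928 ns = 1.928e-06 s
dist = c * tof / 2
= 3e8 * 1.928e-06 / 2
= 289.2 m


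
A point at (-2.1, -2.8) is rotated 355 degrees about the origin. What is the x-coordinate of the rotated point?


x' = x*cos(theta) - y*sin(theta)
cos(355 deg) = 0.9962, sin(355 deg) = -0.0872
x' = -2.1 * 0.9962 - -2.8 * -0.0872
= -2.092 - 0.244
= -2.336


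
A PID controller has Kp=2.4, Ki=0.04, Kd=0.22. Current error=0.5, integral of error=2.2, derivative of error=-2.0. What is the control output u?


u = Kp*e + Ki*int(e) + Kd*de/dt
= 2.4*0.5 + 0.04*2.2 + 0.22*(-2.0)
= 1.2 + 0.088 + -0.44
= 0.848


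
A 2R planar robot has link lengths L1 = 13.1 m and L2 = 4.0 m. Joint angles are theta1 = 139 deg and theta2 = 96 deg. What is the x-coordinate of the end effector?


Convert angles to radians: theta1 = 2.426, theta2 = 1.6755
x = L1*cos(theta1) + L2*cos(theta1+theta2)
x = -9.8867 + -2.2943
x = -12.181


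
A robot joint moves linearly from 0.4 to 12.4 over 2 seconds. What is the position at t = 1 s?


s = t/T = 1/2 = 0.5
p(t) = p0 + (pf-p0)*s
= 0.4 + (12.4 - 0.4) * 0.5
= 6.4


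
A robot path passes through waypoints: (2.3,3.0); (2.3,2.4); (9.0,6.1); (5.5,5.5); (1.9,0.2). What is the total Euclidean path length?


Segment lengths:
  seg1 = sqrt((0.0)^2 + (-0.6)^2) = 0.6
  seg2 = sqrt((6.7)^2 + (3.7)^2) = 7.6538
  seg3 = sqrt((-3.5)^2 + (-0.6)^2) = 3.5511
  seg4 = sqrt((-3.6)^2 + (-5.3)^2) = 6.407
Total = 18.2118


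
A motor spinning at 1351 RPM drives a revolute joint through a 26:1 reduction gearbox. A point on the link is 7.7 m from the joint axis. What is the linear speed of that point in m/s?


omega_motor = 1351 * 2*pi/60 = 141.4764 rad/s
omega_joint = omega_motor / 26 = 5.4414 rad/s
v = omega_joint * r = 5.4414 * 7.7
= 41.8988 m/s


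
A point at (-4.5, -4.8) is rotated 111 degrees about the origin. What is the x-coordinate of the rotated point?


x' = x*cos(theta) - y*sin(theta)
cos(111 deg) = -0.3584, sin(111 deg) = 0.9336
x' = -4.5 * -0.3584 - -4.8 * 0.9336
= 1.6127 - -4.4812
= 6.0938


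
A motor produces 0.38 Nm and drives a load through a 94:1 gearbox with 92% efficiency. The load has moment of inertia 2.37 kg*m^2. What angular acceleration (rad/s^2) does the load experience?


tau_out = tau_motor * N * eta
= 0.38 * 94 * 0.92 = 32.8624 Nm
alpha = tau_out / I = 32.8624 / 2.37
= 13.866 rad/s^2


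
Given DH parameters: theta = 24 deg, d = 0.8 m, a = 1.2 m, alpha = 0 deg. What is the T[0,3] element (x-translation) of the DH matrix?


T[0,3] = a * cos(theta)
= 1.2 * cos(24 deg)
= 1.2 * 0.9135
= 1.0963


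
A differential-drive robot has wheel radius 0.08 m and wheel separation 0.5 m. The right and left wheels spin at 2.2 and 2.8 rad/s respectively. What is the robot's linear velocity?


vR = r*wR = 0.08*2.2 = 0.176 m/s
vL = r*wL = 0.08*2.8 = 0.224 m/s
v = (vR+vL)/2 = 0.2 m/s
omega = (vR-vL)/L = -0.096 rad/s
linear velocity = 0.2 m/s


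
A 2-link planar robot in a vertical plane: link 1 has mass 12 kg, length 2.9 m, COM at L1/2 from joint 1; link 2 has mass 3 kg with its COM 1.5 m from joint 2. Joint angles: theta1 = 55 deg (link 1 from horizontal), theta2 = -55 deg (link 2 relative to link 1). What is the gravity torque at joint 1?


Horizontal distance from joint 1 to link-1 COM:
  x_c1 = (L1/2)*cos(t1) = 1.45 * 0.5736 = 0.8317 m
Horizontal distance from joint 1 to link-2 COM:
  x_c2 = L1*cos(t1) + Lc2*cos(t1+t2)
       = 2.9*0.5736 + 1.5*1.0 = 3.1634 m
tau1 = m1*g*x_c1 + m2*g*x_c2
     = 12*9.81*0.8317 + 3*9.81*3.1634
     = 97.9061 + 93.098
     = 191.0041 Nm


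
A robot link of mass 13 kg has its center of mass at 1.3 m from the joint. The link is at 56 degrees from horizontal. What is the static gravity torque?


tau = m*g*L*cos(angle)
= 13 * 9.81 * 1.3 * cos(56 deg)
= 13 * 9.81 * 1.3 * 0.5592
= 92.708 Nm


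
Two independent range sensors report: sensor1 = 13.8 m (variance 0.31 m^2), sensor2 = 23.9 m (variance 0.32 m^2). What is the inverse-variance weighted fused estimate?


w1 = (1/var1) / (1/var1 + 1/var2)
   = 3.2258 / (3.2258 + 3.125) = 0.5079
w2 = 1 - w1 = 0.4921
fused = w1*s1 + w2*s2 = 7.0095 + 11.7603
= 18.7698 m


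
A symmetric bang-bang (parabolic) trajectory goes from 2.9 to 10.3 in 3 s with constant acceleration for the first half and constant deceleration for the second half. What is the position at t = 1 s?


Symmetric rest-to-rest: each phase covers (pf-p0)/2 in time T/2. 0.5*a*(T/2)^2 = (pf-p0)/2 => a = 4*(pf-p0)/T^2
a = 4*(10.3-2.9)/3^2 = 3.2889
t = 1 is in the acceleration phase (t <= T/2).
p = p0 + 0.5*a*t^2 = 2.9 + 0.5*3.2889*1^2
= 4.5444


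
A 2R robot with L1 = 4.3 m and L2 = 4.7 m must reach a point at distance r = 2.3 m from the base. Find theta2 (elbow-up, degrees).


cos(theta2) = (r^2 - L1^2 - L2^2) / (2*L1*L2)
cos(theta2) = (5.29 - 18.49 - 22.09) / 40.42
cos(theta2) = -0.873083
theta2 = 150.8189 degrees


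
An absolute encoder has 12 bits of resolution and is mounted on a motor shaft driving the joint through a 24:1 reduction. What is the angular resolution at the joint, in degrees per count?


counts = 2^12 = 4096
effective counts at joint = 4096 * 24 = 98304
resolution = 360 / 98304
= 0.0037 deg/count


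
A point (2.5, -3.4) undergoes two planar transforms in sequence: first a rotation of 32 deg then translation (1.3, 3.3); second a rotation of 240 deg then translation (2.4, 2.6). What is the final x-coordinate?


After transform 1:
x1 = cos(32)*2.5 - sin(32)*-3.4 + 1.3 = 5.2218
y1 = sin(32)*2.5 + cos(32)*-3.4 + 3.3 = 1.7414
After transform 2:
x2 = cos(240)*5.2218 - sin(240)*1.7414 + 2.4
= 1.2972


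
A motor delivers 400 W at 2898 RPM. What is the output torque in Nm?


omega = 2898 * 2*pi/60 = 303.4779 rad/s
tau = P / omega = 400 / 303.4779
= 1.3181 Nm


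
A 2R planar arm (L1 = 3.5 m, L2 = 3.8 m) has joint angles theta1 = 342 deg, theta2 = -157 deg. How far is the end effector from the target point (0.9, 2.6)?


End effector via forward kinematics:
x = L1*cos(t1) + L2*cos(t1+t2) = -0.4568
y = L1*sin(t1) + L2*sin(t1+t2) = -1.4128
Distance to target:
d = sqrt((0.9 - -0.4568)^2 + (2.6 - -1.4128)^2)
= sqrt(1.841 + 16.1022)
= 4.2359 m


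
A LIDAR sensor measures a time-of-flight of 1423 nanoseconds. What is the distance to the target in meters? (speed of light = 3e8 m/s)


tof = 1423 ns = 1.423e-06 s
dist = c * tof / 2
= 3e8 * 1.423e-06 / 2
= 213.45 m


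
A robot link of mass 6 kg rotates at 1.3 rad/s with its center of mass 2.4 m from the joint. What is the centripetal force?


F = m * omega^2 * r
= 6 * 1.3^2 * 2.4
= 6 * 1.69 * 2.4
= 24.336 N


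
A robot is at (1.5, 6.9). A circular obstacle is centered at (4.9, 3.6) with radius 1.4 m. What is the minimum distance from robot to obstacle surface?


center_dist = sqrt((1.5-4.9)^2 + (6.9-3.6)^2)
= sqrt(11.56 + 10.89)
= 4.7381
min_dist = center_dist - radius = 4.7381 - 1.4 = 3.3381 m


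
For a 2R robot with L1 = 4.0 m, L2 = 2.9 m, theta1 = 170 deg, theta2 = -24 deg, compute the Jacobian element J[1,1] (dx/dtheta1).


J[1,1] = -L1*sin(t1) - L2*sin(t1+t2)
= -4.0*sin(170) - 2.9*sin(146)
= -2.3163


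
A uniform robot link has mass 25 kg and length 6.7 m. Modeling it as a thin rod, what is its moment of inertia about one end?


I = (1/3) * m * L^2
= (1/3) * 25 * 6.7^2
= 0.333333 * 25 * 44.89
= 374.0833 kg*m^2


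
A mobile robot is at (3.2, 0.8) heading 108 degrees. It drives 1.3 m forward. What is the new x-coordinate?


x_new = x0 + d*cos(theta)
= 3.2 + 1.3*cos(108)
= 3.2 + -0.4017
= 2.7983


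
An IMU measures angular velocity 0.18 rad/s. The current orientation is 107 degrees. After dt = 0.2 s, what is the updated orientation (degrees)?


delta_theta = w * dt = 0.18 * 0.2 = 0.036 rad
= 2.0626 deg
theta_new = 107 + 2.0626 = 109.0626 deg


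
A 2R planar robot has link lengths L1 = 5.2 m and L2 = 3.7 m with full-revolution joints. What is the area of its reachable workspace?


r_max = L1 + L2 = 8.9 m
r_min = |L1 - L2| = 1.5 m
Area = pi*(r_max^2 - r_min^2)
= pi*(79.21 - 2.25)
= pi * 76.96
= 241.777 m^2


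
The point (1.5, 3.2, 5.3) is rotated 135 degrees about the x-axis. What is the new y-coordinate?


Rotation about x-axis: y' = y*cos(theta) - z*sin(theta)
= 3.2 * -0.7071 - 5.3 * 0.7071
= -6.0104


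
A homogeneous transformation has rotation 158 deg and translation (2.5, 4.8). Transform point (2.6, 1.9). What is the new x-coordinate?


x' = cos(theta)*px - sin(theta)*py + tx
= -0.9272*2.6 - 0.3746*1.9 + 2.5
= -0.6224


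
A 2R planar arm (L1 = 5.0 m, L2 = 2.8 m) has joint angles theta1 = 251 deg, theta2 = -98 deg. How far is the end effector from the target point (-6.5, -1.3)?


End effector via forward kinematics:
x = L1*cos(t1) + L2*cos(t1+t2) = -4.1227
y = L1*sin(t1) + L2*sin(t1+t2) = -3.4564
Distance to target:
d = sqrt((-6.5 - -4.1227)^2 + (-1.3 - -3.4564)^2)
= sqrt(5.6518 + 4.6501)
= 3.2097 m


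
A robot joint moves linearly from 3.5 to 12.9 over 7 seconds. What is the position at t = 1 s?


s = t/T = 1/7 = 0.1429
p(t) = p0 + (pf-p0)*s
= 3.5 + (12.9 - 3.5) * 0.1429
= 4.8429


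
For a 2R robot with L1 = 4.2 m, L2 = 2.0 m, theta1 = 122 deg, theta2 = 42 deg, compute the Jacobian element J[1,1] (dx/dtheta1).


J[1,1] = -L1*sin(t1) - L2*sin(t1+t2)
= -4.2*sin(122) - 2.0*sin(164)
= -4.1131


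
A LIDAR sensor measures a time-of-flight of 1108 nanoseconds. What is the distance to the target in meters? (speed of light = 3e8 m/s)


tof = 1108 ns = 1.108e-06 s
dist = c * tof / 2
= 3e8 * 1.108e-06 / 2
= 166.2 m


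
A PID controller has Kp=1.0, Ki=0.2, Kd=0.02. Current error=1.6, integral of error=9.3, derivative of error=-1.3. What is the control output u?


u = Kp*e + Ki*int(e) + Kd*de/dt
= 1.0*1.6 + 0.2*9.3 + 0.02*(-1.3)
= 1.6 + 1.86 + -0.026
= 3.434


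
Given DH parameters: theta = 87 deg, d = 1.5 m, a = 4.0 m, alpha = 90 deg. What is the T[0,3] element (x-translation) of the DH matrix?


T[0,3] = a * cos(theta)
= 4.0 * cos(87 deg)
= 4.0 * 0.0523
= 0.2093


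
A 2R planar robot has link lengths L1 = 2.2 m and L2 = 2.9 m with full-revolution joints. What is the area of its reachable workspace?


r_max = L1 + L2 = 5.1 m
r_min = |L1 - L2| = 0.7 m
Area = pi*(r_max^2 - r_min^2)
= pi*(26.01 - 0.49)
= pi * 25.52
= 80.1734 m^2


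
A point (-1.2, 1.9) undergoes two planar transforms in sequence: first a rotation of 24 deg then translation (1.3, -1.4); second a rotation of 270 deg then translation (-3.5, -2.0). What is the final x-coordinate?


After transform 1:
x1 = cos(24)*-1.2 - sin(24)*1.9 + 1.3 = -0.5691
y1 = sin(24)*-1.2 + cos(24)*1.9 + -1.4 = -0.1523
After transform 2:
x2 = cos(270)*-0.5691 - sin(270)*-0.1523 + -3.5
= -3.6523


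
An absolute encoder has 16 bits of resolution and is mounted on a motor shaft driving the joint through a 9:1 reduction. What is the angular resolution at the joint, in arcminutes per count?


counts = 2^16 = 65536
effective counts at joint = 65536 * 9 = 589824
resolution = 360*60 / 589824
= 0.0366 arcmin/count


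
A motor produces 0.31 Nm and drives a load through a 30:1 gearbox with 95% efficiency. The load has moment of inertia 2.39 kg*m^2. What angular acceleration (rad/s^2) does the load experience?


tau_out = tau_motor * N * eta
= 0.31 * 30 * 0.95 = 8.835 Nm
alpha = tau_out / I = 8.835 / 2.39
= 3.6967 rad/s^2


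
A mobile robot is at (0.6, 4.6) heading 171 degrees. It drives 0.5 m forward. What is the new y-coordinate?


y_new = y0 + d*sin(theta)
= 4.6 + 0.5*sin(171)
= 4.6 + 0.0782
= 4.6782


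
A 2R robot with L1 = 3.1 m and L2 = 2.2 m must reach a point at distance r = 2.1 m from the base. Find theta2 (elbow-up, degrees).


cos(theta2) = (r^2 - L1^2 - L2^2) / (2*L1*L2)
cos(theta2) = (4.41 - 9.61 - 4.84) / 13.64
cos(theta2) = -0.73607
theta2 = 137.3977 degrees


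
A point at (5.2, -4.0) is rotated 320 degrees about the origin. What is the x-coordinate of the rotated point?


x' = x*cos(theta) - y*sin(theta)
cos(320 deg) = 0.766, sin(320 deg) = -0.6428
x' = 5.2 * 0.766 - -4.0 * -0.6428
= 3.9834 - 2.5712
= 1.4123


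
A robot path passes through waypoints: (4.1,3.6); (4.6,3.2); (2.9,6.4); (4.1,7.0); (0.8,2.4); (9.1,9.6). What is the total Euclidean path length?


Segment lengths:
  seg1 = sqrt((0.5)^2 + (-0.4)^2) = 0.6403
  seg2 = sqrt((-1.7)^2 + (3.2)^2) = 3.6235
  seg3 = sqrt((1.2)^2 + (0.6)^2) = 1.3416
  seg4 = sqrt((-3.3)^2 + (-4.6)^2) = 5.6613
  seg5 = sqrt((8.3)^2 + (7.2)^2) = 10.9877
Total = 22.2545


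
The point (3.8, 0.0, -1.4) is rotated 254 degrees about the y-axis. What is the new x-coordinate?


Rotation about y-axis: x' = x*cos(theta) + z*sin(theta)
= 3.8 * -0.2756 + -1.4 * -0.9613
= 0.2983


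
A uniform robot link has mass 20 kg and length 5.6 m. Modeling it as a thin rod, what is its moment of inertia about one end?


I = (1/3) * m * L^2
= (1/3) * 20 * 5.6^2
= 0.333333 * 20 * 31.36
= 209.0667 kg*m^2


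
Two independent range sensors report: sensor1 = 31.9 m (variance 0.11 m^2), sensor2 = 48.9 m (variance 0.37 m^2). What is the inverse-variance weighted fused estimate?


w1 = (1/var1) / (1/var1 + 1/var2)
   = 9.0909 / (9.0909 + 2.7027) = 0.7708
w2 = 1 - w1 = 0.2292
fused = w1*s1 + w2*s2 = 24.5896 + 11.2063
= 35.7958 m


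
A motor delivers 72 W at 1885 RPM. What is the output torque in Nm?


omega = 1885 * 2*pi/60 = 197.3967 rad/s
tau = P / omega = 72 / 197.3967
= 0.3647 Nm


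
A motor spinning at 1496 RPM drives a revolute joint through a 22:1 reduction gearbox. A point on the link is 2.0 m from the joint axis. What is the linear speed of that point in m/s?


omega_motor = 1496 * 2*pi/60 = 156.6608 rad/s
omega_joint = omega_motor / 22 = 7.1209 rad/s
v = omega_joint * r = 7.1209 * 2.0
= 14.2419 m/s


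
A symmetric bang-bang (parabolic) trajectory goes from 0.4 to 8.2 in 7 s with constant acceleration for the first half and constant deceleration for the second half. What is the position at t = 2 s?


Symmetric rest-to-rest: each phase covers (pf-p0)/2 in time T/2. 0.5*a*(T/2)^2 = (pf-p0)/2 => a = 4*(pf-p0)/T^2
a = 4*(8.2-0.4)/7^2 = 0.6367
t = 2 is in the acceleration phase (t <= T/2).
p = p0 + 0.5*a*t^2 = 0.4 + 0.5*0.6367*2^2
= 1.6735


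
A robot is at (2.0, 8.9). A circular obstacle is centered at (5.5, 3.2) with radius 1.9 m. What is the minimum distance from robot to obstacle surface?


center_dist = sqrt((2.0-5.5)^2 + (8.9-3.2)^2)
= sqrt(12.25 + 32.49)
= 6.6888
min_dist = center_dist - radius = 6.6888 - 1.9 = 4.7888 m


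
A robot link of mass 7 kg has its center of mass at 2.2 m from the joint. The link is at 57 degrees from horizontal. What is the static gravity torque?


tau = m*g*L*cos(angle)
= 7 * 9.81 * 2.2 * cos(57 deg)
= 7 * 9.81 * 2.2 * 0.5446
= 82.2808 Nm


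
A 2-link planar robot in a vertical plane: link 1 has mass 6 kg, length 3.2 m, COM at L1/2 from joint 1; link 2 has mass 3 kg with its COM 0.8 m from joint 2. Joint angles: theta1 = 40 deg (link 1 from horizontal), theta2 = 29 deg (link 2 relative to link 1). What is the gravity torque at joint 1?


Horizontal distance from joint 1 to link-1 COM:
  x_c1 = (L1/2)*cos(t1) = 1.6 * 0.766 = 1.2257 m
Horizontal distance from joint 1 to link-2 COM:
  x_c2 = L1*cos(t1) + Lc2*cos(t1+t2)
       = 3.2*0.766 + 0.8*0.3584 = 2.738 m
tau1 = m1*g*x_c1 + m2*g*x_c2
     = 6*9.81*1.2257 + 3*9.81*2.738
     = 72.143 + 80.5804
     = 152.7234 Nm


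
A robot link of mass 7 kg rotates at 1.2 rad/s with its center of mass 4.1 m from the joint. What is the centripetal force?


F = m * omega^2 * r
= 7 * 1.2^2 * 4.1
= 7 * 1.44 * 4.1
= 41.328 N


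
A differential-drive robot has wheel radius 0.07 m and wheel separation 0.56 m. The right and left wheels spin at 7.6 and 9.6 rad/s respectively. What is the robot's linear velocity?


vR = r*wR = 0.07*7.6 = 0.532 m/s
vL = r*wL = 0.07*9.6 = 0.672 m/s
v = (vR+vL)/2 = 0.602 m/s
omega = (vR-vL)/L = -0.25 rad/s
linear velocity = 0.602 m/s


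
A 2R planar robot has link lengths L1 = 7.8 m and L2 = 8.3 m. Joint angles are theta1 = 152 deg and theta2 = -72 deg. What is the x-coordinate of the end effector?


Convert angles to radians: theta1 = 2.6529, theta2 = -1.2566
x = L1*cos(theta1) + L2*cos(theta1+theta2)
x = -6.887 + 1.4413
x = -5.4457


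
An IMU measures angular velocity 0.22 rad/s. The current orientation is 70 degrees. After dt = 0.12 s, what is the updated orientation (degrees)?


delta_theta = w * dt = 0.22 * 0.12 = 0.0264 rad
= 1.5126 deg
theta_new = 70 + 1.5126 = 71.5126 deg


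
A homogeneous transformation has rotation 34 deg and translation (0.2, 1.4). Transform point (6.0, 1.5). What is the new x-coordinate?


x' = cos(theta)*px - sin(theta)*py + tx
= 0.829*6.0 - 0.5592*1.5 + 0.2
= 4.3354


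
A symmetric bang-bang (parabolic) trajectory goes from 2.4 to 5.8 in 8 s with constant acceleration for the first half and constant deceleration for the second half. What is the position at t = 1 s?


Symmetric rest-to-rest: each phase covers (pf-p0)/2 in time T/2. 0.5*a*(T/2)^2 = (pf-p0)/2 => a = 4*(pf-p0)/T^2
a = 4*(5.8-2.4)/8^2 = 0.2125
t = 1 is in the acceleration phase (t <= T/2).
p = p0 + 0.5*a*t^2 = 2.4 + 0.5*0.2125*1^2
= 2.5063


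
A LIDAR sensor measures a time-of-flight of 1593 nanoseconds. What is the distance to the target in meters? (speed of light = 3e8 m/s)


tof = 1593 ns = 1.593e-06 s
dist = c * tof / 2
= 3e8 * 1.593e-06 / 2
= 238.95 m


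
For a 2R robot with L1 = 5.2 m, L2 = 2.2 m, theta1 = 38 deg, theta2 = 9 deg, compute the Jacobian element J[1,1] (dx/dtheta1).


J[1,1] = -L1*sin(t1) - L2*sin(t1+t2)
= -5.2*sin(38) - 2.2*sin(47)
= -4.8104


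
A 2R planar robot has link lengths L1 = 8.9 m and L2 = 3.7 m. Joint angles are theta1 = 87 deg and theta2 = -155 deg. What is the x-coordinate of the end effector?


Convert angles to radians: theta1 = 1.5184, theta2 = -2.7053
x = L1*cos(theta1) + L2*cos(theta1+theta2)
x = 0.4658 + 1.386
x = 1.8518


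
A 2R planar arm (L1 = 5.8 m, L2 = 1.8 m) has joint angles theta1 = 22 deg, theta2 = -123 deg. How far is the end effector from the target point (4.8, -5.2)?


End effector via forward kinematics:
x = L1*cos(t1) + L2*cos(t1+t2) = 5.0342
y = L1*sin(t1) + L2*sin(t1+t2) = 0.4058
Distance to target:
d = sqrt((4.8 - 5.0342)^2 + (-5.2 - 0.4058)^2)
= sqrt(0.0549 + 31.4249)
= 5.6107 m


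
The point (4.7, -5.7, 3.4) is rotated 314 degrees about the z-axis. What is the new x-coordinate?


Rotation about z-axis: x' = x*cos(theta) - y*sin(theta)
= 4.7 * 0.6947 - -5.7 * -0.7193
= -0.8353


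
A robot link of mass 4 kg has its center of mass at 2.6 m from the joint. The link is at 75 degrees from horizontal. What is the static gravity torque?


tau = m*g*L*cos(angle)
= 4 * 9.81 * 2.6 * cos(75 deg)
= 4 * 9.81 * 2.6 * 0.2588
= 26.4058 Nm


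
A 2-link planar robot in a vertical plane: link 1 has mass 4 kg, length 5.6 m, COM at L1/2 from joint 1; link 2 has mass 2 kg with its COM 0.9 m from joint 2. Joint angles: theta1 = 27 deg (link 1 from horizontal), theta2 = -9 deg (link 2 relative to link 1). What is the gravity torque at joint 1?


Horizontal distance from joint 1 to link-1 COM:
  x_c1 = (L1/2)*cos(t1) = 2.8 * 0.891 = 2.4948 m
Horizontal distance from joint 1 to link-2 COM:
  x_c2 = L1*cos(t1) + Lc2*cos(t1+t2)
       = 5.6*0.891 + 0.9*0.9511 = 5.8456 m
tau1 = m1*g*x_c1 + m2*g*x_c2
     = 4*9.81*2.4948 + 2*9.81*5.8456
     = 97.8967 + 114.6904
     = 212.5871 Nm


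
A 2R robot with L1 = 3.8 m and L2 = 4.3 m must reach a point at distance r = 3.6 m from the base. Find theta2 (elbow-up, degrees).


cos(theta2) = (r^2 - L1^2 - L2^2) / (2*L1*L2)
cos(theta2) = (12.96 - 14.44 - 18.49) / 32.68
cos(theta2) = -0.611077
theta2 = 127.6674 degrees


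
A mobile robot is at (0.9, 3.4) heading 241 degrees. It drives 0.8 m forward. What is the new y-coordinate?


y_new = y0 + d*sin(theta)
= 3.4 + 0.8*sin(241)
= 3.4 + -0.6997
= 2.7003


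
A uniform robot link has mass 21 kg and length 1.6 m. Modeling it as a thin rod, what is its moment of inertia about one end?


I = (1/3) * m * L^2
= (1/3) * 21 * 1.6^2
= 0.333333 * 21 * 2.56
= 17.92 kg*m^2


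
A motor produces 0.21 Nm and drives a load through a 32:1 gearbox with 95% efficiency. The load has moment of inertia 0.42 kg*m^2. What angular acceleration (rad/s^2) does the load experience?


tau_out = tau_motor * N * eta
= 0.21 * 32 * 0.95 = 6.384 Nm
alpha = tau_out / I = 6.384 / 0.42
= 15.2 rad/s^2


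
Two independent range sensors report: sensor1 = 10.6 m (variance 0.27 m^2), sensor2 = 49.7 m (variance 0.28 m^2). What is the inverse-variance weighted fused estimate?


w1 = (1/var1) / (1/var1 + 1/var2)
   = 3.7037 / (3.7037 + 3.5714) = 0.5091
w2 = 1 - w1 = 0.4909
fused = w1*s1 + w2*s2 = 5.3964 + 24.3982
= 29.7945 m


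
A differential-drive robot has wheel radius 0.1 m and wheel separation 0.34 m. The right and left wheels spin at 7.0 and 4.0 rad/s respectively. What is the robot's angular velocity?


vR = r*wR = 0.1*7.0 = 0.7 m/s
vL = r*wL = 0.1*4.0 = 0.4 m/s
v = (vR+vL)/2 = 0.55 m/s
omega = (vR-vL)/L = 0.8824 rad/s
angular velocity = 0.8824 rad/s


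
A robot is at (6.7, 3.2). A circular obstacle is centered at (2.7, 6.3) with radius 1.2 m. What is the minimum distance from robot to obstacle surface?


center_dist = sqrt((6.7-2.7)^2 + (3.2-6.3)^2)
= sqrt(16.0 + 9.61)
= 5.0606
min_dist = center_dist - radius = 5.0606 - 1.2 = 3.8606 m


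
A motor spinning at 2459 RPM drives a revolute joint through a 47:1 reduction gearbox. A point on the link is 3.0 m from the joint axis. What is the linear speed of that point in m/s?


omega_motor = 2459 * 2*pi/60 = 257.5059 rad/s
omega_joint = omega_motor / 47 = 5.4788 rad/s
v = omega_joint * r = 5.4788 * 3.0
= 16.4365 m/s


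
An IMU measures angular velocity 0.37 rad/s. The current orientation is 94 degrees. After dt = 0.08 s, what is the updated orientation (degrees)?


delta_theta = w * dt = 0.37 * 0.08 = 0.0296 rad
= 1.696 deg
theta_new = 94 + 1.696 = 95.696 deg


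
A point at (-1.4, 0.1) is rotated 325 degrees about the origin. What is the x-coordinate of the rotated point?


x' = x*cos(theta) - y*sin(theta)
cos(325 deg) = 0.8192, sin(325 deg) = -0.5736
x' = -1.4 * 0.8192 - 0.1 * -0.5736
= -1.1468 - -0.0574
= -1.0895


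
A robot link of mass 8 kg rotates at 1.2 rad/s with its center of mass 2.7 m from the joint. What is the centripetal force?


F = m * omega^2 * r
= 8 * 1.2^2 * 2.7
= 8 * 1.44 * 2.7
= 31.104 N


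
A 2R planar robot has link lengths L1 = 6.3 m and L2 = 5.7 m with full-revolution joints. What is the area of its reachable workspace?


r_max = L1 + L2 = 12.0 m
r_min = |L1 - L2| = 0.6 m
Area = pi*(r_max^2 - r_min^2)
= pi*(144.0 - 0.36)
= pi * 143.64
= 451.2584 m^2


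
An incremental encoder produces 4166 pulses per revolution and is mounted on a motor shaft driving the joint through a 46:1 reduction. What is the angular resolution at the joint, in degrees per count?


counts per rev = 4166
effective counts at joint = 4166 * 46 = 191636
resolution = 360 / 191636
= 0.0019 deg/count


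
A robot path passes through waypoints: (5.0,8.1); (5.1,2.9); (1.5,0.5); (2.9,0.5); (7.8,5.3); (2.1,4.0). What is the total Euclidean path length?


Segment lengths:
  seg1 = sqrt((0.1)^2 + (-5.2)^2) = 5.201
  seg2 = sqrt((-3.6)^2 + (-2.4)^2) = 4.3267
  seg3 = sqrt((1.4)^2 + (0.0)^2) = 1.4
  seg4 = sqrt((4.9)^2 + (4.8)^2) = 6.8593
  seg5 = sqrt((-5.7)^2 + (-1.3)^2) = 5.8464
Total = 23.6333


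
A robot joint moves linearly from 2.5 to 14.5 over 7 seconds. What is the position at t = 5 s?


s = t/T = 5/7 = 0.7143
p(t) = p0 + (pf-p0)*s
= 2.5 + (14.5 - 2.5) * 0.7143
= 11.0714


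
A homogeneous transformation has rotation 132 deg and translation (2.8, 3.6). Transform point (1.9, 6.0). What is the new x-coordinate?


x' = cos(theta)*px - sin(theta)*py + tx
= -0.6691*1.9 - 0.7431*6.0 + 2.8
= -2.9302


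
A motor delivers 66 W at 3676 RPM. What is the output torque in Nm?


omega = 3676 * 2*pi/60 = 384.9498 rad/s
tau = P / omega = 66 / 384.9498
= 0.1715 Nm


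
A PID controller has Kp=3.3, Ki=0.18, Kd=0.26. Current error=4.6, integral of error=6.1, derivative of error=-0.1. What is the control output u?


u = Kp*e + Ki*int(e) + Kd*de/dt
= 3.3*4.6 + 0.18*6.1 + 0.26*(-0.1)
= 15.18 + 1.098 + -0.026
= 16.252


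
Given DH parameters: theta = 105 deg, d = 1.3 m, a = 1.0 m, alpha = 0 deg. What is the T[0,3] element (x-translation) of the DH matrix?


T[0,3] = a * cos(theta)
= 1.0 * cos(105 deg)
= 1.0 * -0.2588
= -0.2588


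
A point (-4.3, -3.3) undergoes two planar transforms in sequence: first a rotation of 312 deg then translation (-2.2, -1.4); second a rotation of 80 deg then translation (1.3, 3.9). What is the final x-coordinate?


After transform 1:
x1 = cos(312)*-4.3 - sin(312)*-3.3 + -2.2 = -7.5296
y1 = sin(312)*-4.3 + cos(312)*-3.3 + -1.4 = -0.4126
After transform 2:
x2 = cos(80)*-7.5296 - sin(80)*-0.4126 + 1.3
= 0.3988


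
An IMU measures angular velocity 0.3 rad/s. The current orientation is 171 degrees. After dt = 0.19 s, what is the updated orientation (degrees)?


delta_theta = w * dt = 0.3 * 0.19 = 0.057 rad
= 3.2659 deg
theta_new = 171 + 3.2659 = 174.2659 deg


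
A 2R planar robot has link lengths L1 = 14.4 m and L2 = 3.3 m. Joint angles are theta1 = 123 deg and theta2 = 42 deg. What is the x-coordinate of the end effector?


Convert angles to radians: theta1 = 2.1468, theta2 = 0.733
x = L1*cos(theta1) + L2*cos(theta1+theta2)
x = -7.8428 + -3.1876
x = -11.0304
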